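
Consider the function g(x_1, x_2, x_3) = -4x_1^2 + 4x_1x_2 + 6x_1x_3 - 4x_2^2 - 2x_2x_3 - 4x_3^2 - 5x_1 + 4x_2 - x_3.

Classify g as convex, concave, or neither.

g is quadratic, so its Hessian is the constant matrix H = [[-8, 4, 6], [4, -8, -2], [6, -2, -8]].
Leading principal minors: -8, 48, -160.
Signs alternate −, +, − ⇒ H ≺ 0 ⇒ concave.

concave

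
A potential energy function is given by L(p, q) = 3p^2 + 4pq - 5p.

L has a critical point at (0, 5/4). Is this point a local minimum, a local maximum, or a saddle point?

saddle point

The Hessian of L is constant: H = [[6, 4], [4, 0]].
det(H) = 6·0 − 4² = -16.
Since det(H) < 0, H is indefinite and the critical point is a saddle point.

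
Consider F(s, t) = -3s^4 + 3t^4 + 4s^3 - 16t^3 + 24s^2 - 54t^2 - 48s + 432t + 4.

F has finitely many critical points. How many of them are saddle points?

F separates as a function of s plus a function of t, so ∇F=0 decouples.
∂F/∂s = -12(s - 2)(s - 1)(s + 2) = 0 at s ∈ {-2, 1, 2}; ∂F/∂t = 12(t - 4)(t - 3)(t + 3) = 0 at t ∈ {-3, 3, 4}.
The Hessian is diagonal: diag(F_ss, F_tt). Second derivatives: F_ss(-2)=-144, F_ss(1)=36, F_ss(2)=-48; F_tt(-3)=504, F_tt(3)=-72, F_tt(4)=84.
Saddle points occur where the two diagonal entries have opposite signs: (-2, -3), (-2, 4), (1, 3), (2, -3), (2, 4). Count: 5.

5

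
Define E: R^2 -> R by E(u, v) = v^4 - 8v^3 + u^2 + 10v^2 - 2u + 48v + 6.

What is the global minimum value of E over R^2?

E(u,v) separates as P(u) + Q(v) + 6, so its minimum is min P + min Q + 6.
P'(u) = 2u - 2 vanishes at u ∈ {1}; Q'(v) = 4(v - 4)(v - 3)(v + 1) vanishes at v ∈ {-1, 3, 4}.
Local minima of P (where P''>0): P(1)=-1. Local minima of Q: Q(-1)=-29, Q(4)=96.
So the global minimum of E is P(1) + Q(-1) + 6 = -1 − 29 + 6 = -24, attained at (1, -1).

-24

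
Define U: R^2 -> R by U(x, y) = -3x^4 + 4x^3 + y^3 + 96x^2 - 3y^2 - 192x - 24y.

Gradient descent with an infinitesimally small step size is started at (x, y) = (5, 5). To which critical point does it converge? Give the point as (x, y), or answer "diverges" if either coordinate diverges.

U is separable, so gradient descent decouples: x follows -∂U/∂x, y follows -∂U/∂y.
∂U/∂x = -12(x - 4)(x - 1)(x + 4); at x=5 this is -432, so x increases.
∂U/∂y = 3(y - 4)(y + 2); at y=5 this is 21, so y decreases.
The x-coordinate has no critical point in that direction and runs off to infinity.

diverges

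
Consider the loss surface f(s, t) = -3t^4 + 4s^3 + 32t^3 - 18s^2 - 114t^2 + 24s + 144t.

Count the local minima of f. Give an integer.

f separates as a function of s plus a function of t, so ∇f=0 decouples.
∂f/∂s = 12(s - 2)(s - 1) = 0 at s ∈ {1, 2}; ∂f/∂t = -12(t - 4)(t - 3)(t - 1) = 0 at t ∈ {1, 3, 4}.
The Hessian is diagonal: diag(f_ss, f_tt). Second derivatives: f_ss(1)=-12, f_ss(2)=12; f_tt(1)=-72, f_tt(3)=24, f_tt(4)=-36.
Local minima occur where both diagonal entries positive: (2, 3). Count: 1.

1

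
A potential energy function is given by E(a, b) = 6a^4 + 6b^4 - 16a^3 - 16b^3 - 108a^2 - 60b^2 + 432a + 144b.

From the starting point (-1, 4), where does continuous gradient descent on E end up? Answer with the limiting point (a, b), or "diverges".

(-3, 3)

E is separable, so gradient descent decouples: a follows -∂E/∂a, b follows -∂E/∂b.
∂E/∂a = 24(a - 3)(a - 2)(a + 3); at a=-1 this is 576, so a decreases.
∂E/∂b = 24(b - 3)(b - 1)(b + 2); at b=4 this is 432, so b decreases.
a converges to its nearest critical value -3 (a local min of the a-part); b converges to 3. The iterate converges to (-3, 3).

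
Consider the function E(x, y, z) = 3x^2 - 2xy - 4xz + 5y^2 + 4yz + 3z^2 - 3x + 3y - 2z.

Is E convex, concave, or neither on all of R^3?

convex

E is quadratic, so its Hessian is the constant matrix H = [[6, -2, -4], [-2, 10, 4], [-4, 4, 6]].
Leading principal minors: 6, 56, 144.
All positive ⇒ H ≻ 0 ⇒ convex.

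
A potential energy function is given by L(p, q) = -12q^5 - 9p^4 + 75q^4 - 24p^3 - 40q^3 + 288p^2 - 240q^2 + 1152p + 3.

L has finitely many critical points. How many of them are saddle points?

L separates as a function of p plus a function of q, so ∇L=0 decouples.
∂L/∂p = -36(p - 4)(p + 2)(p + 4) = 0 at p ∈ {-4, -2, 4}; ∂L/∂q = -60q(q - 4)(q - 2)(q + 1) = 0 at q ∈ {-1, 0, 2, 4}.
The Hessian is diagonal: diag(L_pp, L_qq). Second derivatives: L_pp(-4)=-576, L_pp(-2)=432, L_pp(4)=-1728; L_qq(-1)=900, L_qq(0)=-480, L_qq(2)=720, L_qq(4)=-2400.
Saddle points occur where the two diagonal entries have opposite signs: (-4, -1), (-4, 2), (-2, 0), (-2, 4), (4, -1), (4, 2). Count: 6.

6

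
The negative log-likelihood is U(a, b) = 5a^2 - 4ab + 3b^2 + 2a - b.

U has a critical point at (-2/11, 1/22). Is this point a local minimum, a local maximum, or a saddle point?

The Hessian of U is constant: H = [[10, -4], [-4, 6]].
det(H) = 10·6 − (-4)² = 44.
det(H) > 0 and tr(H) = 16 > 0, so H is positive definite and the point is a local minimum.

local minimum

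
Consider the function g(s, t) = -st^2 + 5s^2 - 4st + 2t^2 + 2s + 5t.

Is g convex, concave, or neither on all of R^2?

neither

The term -st^2 is cubic, so the Hessian is not constant.
∂²g/∂t² = -2s + 4, which takes both signs as s varies (negative for sufficiently large s). A diagonal entry of the Hessian changing sign means the Hessian is neither positive- nor negative-semidefinite on all of R^2.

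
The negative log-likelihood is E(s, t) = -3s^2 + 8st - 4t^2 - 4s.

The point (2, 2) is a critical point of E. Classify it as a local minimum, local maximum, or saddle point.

The Hessian of E is constant: H = [[-6, 8], [8, -8]].
det(H) = (-6)·(-8) − 8² = -16.
Since det(H) < 0, H is indefinite and the critical point is a saddle point.

saddle point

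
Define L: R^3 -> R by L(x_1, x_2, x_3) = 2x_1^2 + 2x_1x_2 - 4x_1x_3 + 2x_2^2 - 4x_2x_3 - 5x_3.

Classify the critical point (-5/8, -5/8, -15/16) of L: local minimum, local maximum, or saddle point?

The Hessian is constant: H = [[4, 2, -4], [2, 4, -4], [-4, -4, 0]].
Leading principal minors: Δ₁ = 4, Δ₂ = 12, Δ₃ = -64.
The minors fit neither the all-positive nor the alternating-sign pattern, so H is indefinite: a saddle point.

saddle point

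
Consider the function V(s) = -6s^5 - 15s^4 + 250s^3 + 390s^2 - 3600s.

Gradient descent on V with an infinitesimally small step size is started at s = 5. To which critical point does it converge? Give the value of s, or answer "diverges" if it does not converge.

diverges

V'(s) = -30(s - 4)(s - 2)(s + 3)(s + 5), so V'(5) = -7200.
Gradient descent moves in the -V' direction, i.e. s is increasing.
There is no critical point above s=5, and V' keeps the same sign, so the iterate runs off to +∞.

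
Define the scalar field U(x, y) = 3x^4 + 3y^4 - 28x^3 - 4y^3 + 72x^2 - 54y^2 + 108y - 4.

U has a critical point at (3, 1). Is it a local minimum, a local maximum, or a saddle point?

local maximum

The mixed partial ∂²U/∂x∂y is 0, so the Hessian at any point is diag(U_xx, U_yy) = diag(12(3x^2 - 14x + 12), 12(3y^2 - 2y - 9)).
At (3, 1): H = diag(-36, -96).
Both eigenvalues are negative, so H is negative definite: a local maximum.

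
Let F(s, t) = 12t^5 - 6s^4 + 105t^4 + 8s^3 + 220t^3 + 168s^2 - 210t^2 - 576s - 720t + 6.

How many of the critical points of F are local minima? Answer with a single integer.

2

F separates as a function of s plus a function of t, so ∇F=0 decouples.
∂F/∂s = -24(s - 3)(s - 2)(s + 4) = 0 at s ∈ {-4, 2, 3}; ∂F/∂t = 60(t - 1)(t + 1)(t + 3)(t + 4) = 0 at t ∈ {-4, -3, -1, 1}.
The Hessian is diagonal: diag(F_ss, F_tt). Second derivatives: F_ss(-4)=-1008, F_ss(2)=144, F_ss(3)=-168; F_tt(-4)=-900, F_tt(-3)=480, F_tt(-1)=-720, F_tt(1)=2400.
Local minima occur where both diagonal entries positive: (2, -3), (2, 1). Count: 2.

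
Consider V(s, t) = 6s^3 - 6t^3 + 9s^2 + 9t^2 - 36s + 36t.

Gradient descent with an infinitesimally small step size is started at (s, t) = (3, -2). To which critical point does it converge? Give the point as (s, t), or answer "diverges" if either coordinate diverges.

V is separable, so gradient descent decouples: s follows -∂V/∂s, t follows -∂V/∂t.
∂V/∂s = 18(s - 1)(s + 2); at s=3 this is 180, so s decreases.
∂V/∂t = -18(t - 2)(t + 1); at t=-2 this is -72, so t increases.
s converges to its nearest critical value 1 (a local min of the s-part); t converges to -1. The iterate converges to (1, -1).

(1, -1)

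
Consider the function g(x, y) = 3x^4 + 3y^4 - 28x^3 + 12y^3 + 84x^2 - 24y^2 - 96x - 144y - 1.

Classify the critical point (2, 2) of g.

The mixed partial ∂²g/∂x∂y is 0, so the Hessian at any point is diag(g_xx, g_yy) = diag(12(3x^2 - 14x + 14), 12(3y^2 + 6y - 4)).
At (2, 2): H = diag(-24, 240).
The eigenvalues have opposite signs, so H is indefinite: a saddle point.

saddle point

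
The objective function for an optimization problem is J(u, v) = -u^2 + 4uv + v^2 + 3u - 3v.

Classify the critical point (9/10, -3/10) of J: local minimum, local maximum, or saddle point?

The Hessian of J is constant: H = [[-2, 4], [4, 2]].
det(H) = (-2)·2 − 4² = -20.
Since det(H) < 0, H is indefinite and the critical point is a saddle point.

saddle point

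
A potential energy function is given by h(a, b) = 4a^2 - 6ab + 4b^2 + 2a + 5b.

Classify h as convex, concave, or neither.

h is quadratic, so its Hessian is the constant matrix H = [[8, -6], [-6, 8]].
det(H) = 28, tr(H) = 16.
det(H) > 0 and tr(H) > 0, so H is positive definite everywhere: convex.

convex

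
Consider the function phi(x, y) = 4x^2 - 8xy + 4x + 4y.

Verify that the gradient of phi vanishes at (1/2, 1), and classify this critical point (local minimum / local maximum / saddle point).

∇phi = (8x - 8y + 4, -8x + 4); substituting (1/2, 1) gives ∇phi = (0, 0), so (1/2, 1) is indeed a critical point.
The Hessian of phi is constant: H = [[8, -8], [-8, 0]].
det(H) = 8·0 − (-8)² = -64.
Since det(H) < 0, H is indefinite and the critical point is a saddle point.

saddle point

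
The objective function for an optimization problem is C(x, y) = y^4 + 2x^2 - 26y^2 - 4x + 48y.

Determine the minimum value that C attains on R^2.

C(x,y) separates as P(x) + Q(y), so its minimum is min P + min Q.
P'(x) = 4x - 4 vanishes at x ∈ {1}; Q'(y) = 4(y - 3)(y - 1)(y + 4) vanishes at y ∈ {-4, 1, 3}.
Local minima of P (where P''>0): P(1)=-2. Local minima of Q: Q(-4)=-352, Q(3)=-9.
So the global minimum of C is P(1) + Q(-4) = -2 − 352 = -354, attained at (1, -4).

-354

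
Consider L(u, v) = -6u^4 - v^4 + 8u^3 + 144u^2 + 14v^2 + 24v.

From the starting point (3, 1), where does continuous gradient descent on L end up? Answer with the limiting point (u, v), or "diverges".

(0, -1)

L is separable, so gradient descent decouples: u follows -∂L/∂u, v follows -∂L/∂v.
∂L/∂u = -24u(u - 4)(u + 3); at u=3 this is 432, so u decreases.
∂L/∂v = -4(v - 3)(v + 1)(v + 2); at v=1 this is 48, so v decreases.
u converges to its nearest critical value 0 (a local min of the u-part); v converges to -1. The iterate converges to (0, -1).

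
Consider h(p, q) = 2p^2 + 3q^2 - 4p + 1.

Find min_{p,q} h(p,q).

-1

h(p,q) separates as A(p) + B(q) + 1, so its minimum is min A + min B + 1.
A'(p) = 4p - 4 vanishes at p ∈ {1}; B'(q) = 6q vanishes at q ∈ {0}.
Local minima of A (where A''>0): A(1)=-2. Local minima of B: B(0)=0.
So the global minimum of h is A(1) + B(0) + 1 = -2 + 0 + 1 = -1, attained at (1, 0).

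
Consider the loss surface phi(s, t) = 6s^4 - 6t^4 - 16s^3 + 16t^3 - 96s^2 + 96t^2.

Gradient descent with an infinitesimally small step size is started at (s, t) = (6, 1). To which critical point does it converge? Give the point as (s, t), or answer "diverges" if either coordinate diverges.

phi is separable, so gradient descent decouples: s follows -∂phi/∂s, t follows -∂phi/∂t.
∂phi/∂s = 24s(s - 4)(s + 2); at s=6 this is 2304, so s decreases.
∂phi/∂t = -24t(t - 4)(t + 2); at t=1 this is 216, so t decreases.
s converges to its nearest critical value 4 (a local min of the s-part); t converges to 0. The iterate converges to (4, 0).

(4, 0)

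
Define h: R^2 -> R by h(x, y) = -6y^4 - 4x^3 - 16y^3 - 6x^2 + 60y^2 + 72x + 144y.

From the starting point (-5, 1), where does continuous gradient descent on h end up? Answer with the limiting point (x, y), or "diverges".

(-3, -1)

h is separable, so gradient descent decouples: x follows -∂h/∂x, y follows -∂h/∂y.
∂h/∂x = -12(x - 2)(x + 3); at x=-5 this is -168, so x increases.
∂h/∂y = -24(y - 2)(y + 1)(y + 3); at y=1 this is 192, so y decreases.
x converges to its nearest critical value -3 (a local min of the x-part); y converges to -1. The iterate converges to (-3, -1).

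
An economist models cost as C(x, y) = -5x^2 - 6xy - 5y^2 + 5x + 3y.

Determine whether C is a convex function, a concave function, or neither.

C is quadratic, so its Hessian is the constant matrix H = [[-10, -6], [-6, -10]].
det(H) = 64, tr(H) = -20.
det(H) > 0 and tr(H) < 0, so H is negative definite everywhere: concave.

concave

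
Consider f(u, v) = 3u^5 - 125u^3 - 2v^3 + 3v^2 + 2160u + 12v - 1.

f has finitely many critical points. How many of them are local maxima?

2

f separates as a function of u plus a function of v, so ∇f=0 decouples.
∂f/∂u = 15(u - 4)(u - 3)(u + 3)(u + 4) = 0 at u ∈ {-4, -3, 3, 4}; ∂f/∂v = -6(v - 2)(v + 1) = 0 at v ∈ {-1, 2}.
The Hessian is diagonal: diag(f_uu, f_vv). Second derivatives: f_uu(-4)=-840, f_uu(-3)=630, f_uu(3)=-630, f_uu(4)=840; f_vv(-1)=18, f_vv(2)=-18.
Local maxima occur where both diagonal entries negative: (-4, 2), (3, 2). Count: 2.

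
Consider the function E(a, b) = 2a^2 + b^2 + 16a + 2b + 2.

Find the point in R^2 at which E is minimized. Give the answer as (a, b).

E(a,b) separates as P(a) + Q(b) + 2, so its minimum is min P + min Q + 2.
P'(a) = 4a + 16 vanishes at a ∈ {-4}; Q'(b) = 2b + 2 vanishes at b ∈ {-1}.
Local minima of P (where P''>0): P(-4)=-32. Local minima of Q: Q(-1)=-1.
So the global minimum of E is P(-4) + Q(-1) + 2 = -32 − 1 + 2 = -31, attained at (-4, -1).

(-4, -1)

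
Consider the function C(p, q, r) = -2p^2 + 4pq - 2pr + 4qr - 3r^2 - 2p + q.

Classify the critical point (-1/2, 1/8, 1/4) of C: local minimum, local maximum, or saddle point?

saddle point

The Hessian is constant: H = [[-4, 4, -2], [4, 0, 4], [-2, 4, -6]].
Leading principal minors: Δ₁ = -4, Δ₂ = -16, Δ₃ = 96.
The minors fit neither the all-positive nor the alternating-sign pattern, so H is indefinite: a saddle point.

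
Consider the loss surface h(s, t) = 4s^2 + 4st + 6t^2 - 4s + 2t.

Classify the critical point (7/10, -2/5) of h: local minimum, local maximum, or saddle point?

The Hessian of h is constant: H = [[8, 4], [4, 12]].
det(H) = 8·12 − 4² = 80.
det(H) > 0 and tr(H) = 20 > 0, so H is positive definite and the point is a local minimum.

local minimum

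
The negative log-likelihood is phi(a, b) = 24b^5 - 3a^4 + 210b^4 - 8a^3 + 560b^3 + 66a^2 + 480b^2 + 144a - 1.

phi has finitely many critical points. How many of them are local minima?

phi separates as a function of a plus a function of b, so ∇phi=0 decouples.
∂phi/∂a = -12(a - 3)(a + 1)(a + 4) = 0 at a ∈ {-4, -1, 3}; ∂phi/∂b = 120b(b + 1)(b + 2)(b + 4) = 0 at b ∈ {-4, -2, -1, 0}.
The Hessian is diagonal: diag(phi_aa, phi_bb). Second derivatives: phi_aa(-4)=-252, phi_aa(-1)=144, phi_aa(3)=-336; phi_bb(-4)=-2880, phi_bb(-2)=480, phi_bb(-1)=-360, phi_bb(0)=960.
Local minima occur where both diagonal entries positive: (-1, -2), (-1, 0). Count: 2.

2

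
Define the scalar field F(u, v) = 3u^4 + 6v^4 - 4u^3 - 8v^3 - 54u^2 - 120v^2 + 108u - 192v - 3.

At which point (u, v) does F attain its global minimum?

F(u,v) separates as P(u) + Q(v) − 3, so its minimum is min P + min Q − 3.
P'(u) = 12(u - 3)(u - 1)(u + 3) vanishes at u ∈ {-3, 1, 3}; Q'(v) = 24(v - 4)(v + 1)(v + 2) vanishes at v ∈ {-2, -1, 4}.
Local minima of P (where P''>0): P(-3)=-459, P(3)=-27. Local minima of Q: Q(-2)=64, Q(4)=-1664.
So the global minimum of F is P(-3) + Q(4) − 3 = -459 − 1664 − 3 = -2126, attained at (-3, 4).

(-3, 4)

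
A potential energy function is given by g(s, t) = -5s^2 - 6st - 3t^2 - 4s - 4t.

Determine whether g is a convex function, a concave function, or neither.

concave

g is quadratic, so its Hessian is the constant matrix H = [[-10, -6], [-6, -6]].
det(H) = 24, tr(H) = -16.
det(H) > 0 and tr(H) < 0, so H is negative definite everywhere: concave.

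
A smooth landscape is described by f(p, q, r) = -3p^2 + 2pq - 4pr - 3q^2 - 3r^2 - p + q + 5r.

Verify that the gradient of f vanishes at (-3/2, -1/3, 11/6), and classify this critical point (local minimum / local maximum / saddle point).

local maximum

∇f = (-6p + 2q - 4r - 1, 2p - 6q + 1, -4p - 6r + 5); substituting (-3/2, -1/3, 11/6) gives ∇f = (0, 0, 0), so (-3/2, -1/3, 11/6) is indeed a critical point.
The Hessian is constant: H = [[-6, 2, -4], [2, -6, 0], [-4, 0, -6]].
Leading principal minors: Δ₁ = -6, Δ₂ = 32, Δ₃ = -96.
The minors alternate sign starting negative (−, +, −), so H is negative definite: a local maximum.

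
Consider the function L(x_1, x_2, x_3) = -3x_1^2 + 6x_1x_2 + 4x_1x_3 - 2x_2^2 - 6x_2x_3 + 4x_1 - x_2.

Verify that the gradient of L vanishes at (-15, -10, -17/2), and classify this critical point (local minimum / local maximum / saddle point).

∇L = (-6x_1 + 6x_2 + 4x_3 + 4, 6x_1 - 4x_2 - 6x_3 - 1, 4x_1 - 6x_2); substituting (-15, -10, -17/2) gives ∇L = (0, 0, 0), so (-15, -10, -17/2) is indeed a critical point.
The Hessian is constant: H = [[-6, 6, 4], [6, -4, -6], [4, -6, 0]].
Leading principal minors: Δ₁ = -6, Δ₂ = -12, Δ₃ = -8.
The minors fit neither the all-positive nor the alternating-sign pattern, so H is indefinite: a saddle point.

saddle point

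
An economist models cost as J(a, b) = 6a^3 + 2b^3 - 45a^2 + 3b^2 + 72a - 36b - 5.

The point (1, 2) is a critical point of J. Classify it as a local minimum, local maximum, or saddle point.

saddle point

The mixed partial ∂²J/∂a∂b is 0, so the Hessian at any point is diag(J_aa, J_bb) = diag(18(2a - 5), 6(2b + 1)).
At (1, 2): H = diag(-54, 30).
The eigenvalues have opposite signs, so H is indefinite: a saddle point.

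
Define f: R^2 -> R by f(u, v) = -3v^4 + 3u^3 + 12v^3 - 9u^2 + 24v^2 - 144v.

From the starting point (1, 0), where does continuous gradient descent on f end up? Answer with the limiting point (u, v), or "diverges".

(2, 2)

f is separable, so gradient descent decouples: u follows -∂f/∂u, v follows -∂f/∂v.
∂f/∂u = 9u(u - 2); at u=1 this is -9, so u increases.
∂f/∂v = -12(v - 3)(v - 2)(v + 2); at v=0 this is -144, so v increases.
u converges to its nearest critical value 2 (a local min of the u-part); v converges to 2. The iterate converges to (2, 2).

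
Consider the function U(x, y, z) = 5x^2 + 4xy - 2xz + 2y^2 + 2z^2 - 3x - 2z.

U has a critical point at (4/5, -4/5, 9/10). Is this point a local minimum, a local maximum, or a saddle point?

The Hessian is constant: H = [[10, 4, -2], [4, 4, 0], [-2, 0, 4]].
Leading principal minors: Δ₁ = 10, Δ₂ = 24, Δ₃ = 80.
All leading minors are positive, so H is positive definite: a local minimum.

local minimum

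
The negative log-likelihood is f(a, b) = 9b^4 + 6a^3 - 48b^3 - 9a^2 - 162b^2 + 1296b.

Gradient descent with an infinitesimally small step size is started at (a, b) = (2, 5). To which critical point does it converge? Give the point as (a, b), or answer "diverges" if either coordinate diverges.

f is separable, so gradient descent decouples: a follows -∂f/∂a, b follows -∂f/∂b.
∂f/∂a = 18a(a - 1); at a=2 this is 36, so a decreases.
∂f/∂b = 36(b - 4)(b - 3)(b + 3); at b=5 this is 576, so b decreases.
a converges to its nearest critical value 1 (a local min of the a-part); b converges to 4. The iterate converges to (1, 4).

(1, 4)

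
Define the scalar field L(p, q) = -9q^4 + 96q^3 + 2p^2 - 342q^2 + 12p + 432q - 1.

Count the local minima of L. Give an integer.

L separates as a function of p plus a function of q, so ∇L=0 decouples.
∂L/∂p = 4(p + 3) = 0 at p ∈ {-3}; ∂L/∂q = -36(q - 4)(q - 3)(q - 1) = 0 at q ∈ {1, 3, 4}.
The Hessian is diagonal: diag(L_pp, L_qq). Second derivatives: L_pp(-3)=4; L_qq(1)=-216, L_qq(3)=72, L_qq(4)=-108.
Local minima occur where both diagonal entries positive: (-3, 3). Count: 1.

1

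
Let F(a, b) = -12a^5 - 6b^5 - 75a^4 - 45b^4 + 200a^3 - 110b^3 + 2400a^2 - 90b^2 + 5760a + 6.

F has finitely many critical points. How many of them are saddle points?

8

F separates as a function of a plus a function of b, so ∇F=0 decouples.
∂F/∂a = -60(a - 4)(a + 2)(a + 3)(a + 4) = 0 at a ∈ {-4, -3, -2, 4}; ∂F/∂b = -30b(b + 1)(b + 2)(b + 3) = 0 at b ∈ {-3, -2, -1, 0}.
The Hessian is diagonal: diag(F_aa, F_bb). Second derivatives: F_aa(-4)=960, F_aa(-3)=-420, F_aa(-2)=720, F_aa(4)=-20160; F_bb(-3)=180, F_bb(-2)=-60, F_bb(-1)=60, F_bb(0)=-180.
Saddle points occur where the two diagonal entries have opposite signs: (-4, -2), (-4, 0), (-3, -3), (-3, -1), (-2, -2), (-2, 0), (4, -3), (4, -1). Count: 8.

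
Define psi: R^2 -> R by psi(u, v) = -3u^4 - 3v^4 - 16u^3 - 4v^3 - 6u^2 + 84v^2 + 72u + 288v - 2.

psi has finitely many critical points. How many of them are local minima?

psi separates as a function of u plus a function of v, so ∇psi=0 decouples.
∂psi/∂u = -12(u - 1)(u + 2)(u + 3) = 0 at u ∈ {-3, -2, 1}; ∂psi/∂v = -12(v - 4)(v + 2)(v + 3) = 0 at v ∈ {-3, -2, 4}.
The Hessian is diagonal: diag(psi_uu, psi_vv). Second derivatives: psi_uu(-3)=-48, psi_uu(-2)=36, psi_uu(1)=-144; psi_vv(-3)=-84, psi_vv(-2)=72, psi_vv(4)=-504.
Local minima occur where both diagonal entries positive: (-2, -2). Count: 1.

1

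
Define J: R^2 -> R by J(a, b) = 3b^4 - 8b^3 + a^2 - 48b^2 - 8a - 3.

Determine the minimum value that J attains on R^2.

J(a,b) separates as P(a) + Q(b) − 3, so its minimum is min P + min Q − 3.
P'(a) = 2a - 8 vanishes at a ∈ {4}; Q'(b) = 12b(b - 4)(b + 2) vanishes at b ∈ {-2, 0, 4}.
Local minima of P (where P''>0): P(4)=-16. Local minima of Q: Q(-2)=-80, Q(4)=-512.
So the global minimum of J is P(4) + Q(4) − 3 = -16 − 512 − 3 = -531, attained at (4, 4).

-531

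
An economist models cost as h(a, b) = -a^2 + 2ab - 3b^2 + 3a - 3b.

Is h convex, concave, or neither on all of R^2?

concave

h is quadratic, so its Hessian is the constant matrix H = [[-2, 2], [2, -6]].
det(H) = 8, tr(H) = -8.
det(H) > 0 and tr(H) < 0, so H is negative definite everywhere: concave.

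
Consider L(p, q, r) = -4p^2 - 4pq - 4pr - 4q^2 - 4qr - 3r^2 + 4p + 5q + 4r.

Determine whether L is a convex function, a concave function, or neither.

L is quadratic, so its Hessian is the constant matrix H = [[-8, -4, -4], [-4, -8, -4], [-4, -4, -6]].
Leading principal minors: -8, 48, -160.
Signs alternate −, +, − ⇒ H ≺ 0 ⇒ concave.

concave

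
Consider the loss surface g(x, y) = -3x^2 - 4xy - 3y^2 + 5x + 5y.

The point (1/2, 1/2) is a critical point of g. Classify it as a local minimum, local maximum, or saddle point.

The Hessian of g is constant: H = [[-6, -4], [-4, -6]].
det(H) = (-6)·(-6) − (-4)² = 20.
det(H) > 0 and tr(H) = -12 < 0, so H is negative definite and the point is a local maximum.

local maximum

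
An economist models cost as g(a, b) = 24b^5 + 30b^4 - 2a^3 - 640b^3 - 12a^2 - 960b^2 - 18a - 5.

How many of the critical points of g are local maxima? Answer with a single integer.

g separates as a function of a plus a function of b, so ∇g=0 decouples.
∂g/∂a = -6(a + 1)(a + 3) = 0 at a ∈ {-3, -1}; ∂g/∂b = 120b(b - 4)(b + 1)(b + 4) = 0 at b ∈ {-4, -1, 0, 4}.
The Hessian is diagonal: diag(g_aa, g_bb). Second derivatives: g_aa(-3)=12, g_aa(-1)=-12; g_bb(-4)=-11520, g_bb(-1)=1800, g_bb(0)=-1920, g_bb(4)=19200.
Local maxima occur where both diagonal entries negative: (-1, -4), (-1, 0). Count: 2.

2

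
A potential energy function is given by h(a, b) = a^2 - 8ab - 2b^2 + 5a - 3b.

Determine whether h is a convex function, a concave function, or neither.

neither

h is quadratic, so its Hessian is the constant matrix H = [[2, -8], [-8, -4]].
det(H) = -72, tr(H) = -2.
det(H) < 0, so H is indefinite: neither convex nor concave.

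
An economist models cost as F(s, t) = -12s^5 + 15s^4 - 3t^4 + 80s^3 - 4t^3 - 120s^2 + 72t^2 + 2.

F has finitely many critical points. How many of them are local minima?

F separates as a function of s plus a function of t, so ∇F=0 decouples.
∂F/∂s = -60s(s - 2)(s - 1)(s + 2) = 0 at s ∈ {-2, 0, 1, 2}; ∂F/∂t = -12t(t - 3)(t + 4) = 0 at t ∈ {-4, 0, 3}.
The Hessian is diagonal: diag(F_ss, F_tt). Second derivatives: F_ss(-2)=1440, F_ss(0)=-240, F_ss(1)=180, F_ss(2)=-480; F_tt(-4)=-336, F_tt(0)=144, F_tt(3)=-252.
Local minima occur where both diagonal entries positive: (-2, 0), (1, 0). Count: 2.

2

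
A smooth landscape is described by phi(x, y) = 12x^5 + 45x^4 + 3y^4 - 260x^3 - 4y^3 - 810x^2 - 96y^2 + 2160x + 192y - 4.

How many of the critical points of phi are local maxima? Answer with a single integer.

phi separates as a function of x plus a function of y, so ∇phi=0 decouples.
∂phi/∂x = 60(x - 3)(x - 1)(x + 3)(x + 4) = 0 at x ∈ {-4, -3, 1, 3}; ∂phi/∂y = 12(y - 4)(y - 1)(y + 4) = 0 at y ∈ {-4, 1, 4}.
The Hessian is diagonal: diag(phi_xx, phi_yy). Second derivatives: phi_xx(-4)=-2100, phi_xx(-3)=1440, phi_xx(1)=-2400, phi_xx(3)=5040; phi_yy(-4)=480, phi_yy(1)=-180, phi_yy(4)=288.
Local maxima occur where both diagonal entries negative: (-4, 1), (1, 1). Count: 2.

2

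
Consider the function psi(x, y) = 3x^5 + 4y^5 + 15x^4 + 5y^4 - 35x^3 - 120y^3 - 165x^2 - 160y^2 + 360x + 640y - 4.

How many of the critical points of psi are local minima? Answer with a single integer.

4

psi separates as a function of x plus a function of y, so ∇psi=0 decouples.
∂psi/∂x = 15(x - 2)(x - 1)(x + 3)(x + 4) = 0 at x ∈ {-4, -3, 1, 2}; ∂psi/∂y = 20(y - 4)(y - 1)(y + 2)(y + 4) = 0 at y ∈ {-4, -2, 1, 4}.
The Hessian is diagonal: diag(psi_xx, psi_yy). Second derivatives: psi_xx(-4)=-450, psi_xx(-3)=300, psi_xx(1)=-300, psi_xx(2)=450; psi_yy(-4)=-1600, psi_yy(-2)=720, psi_yy(1)=-900, psi_yy(4)=2880.
Local minima occur where both diagonal entries positive: (-3, -2), (-3, 4), (2, -2), (2, 4). Count: 4.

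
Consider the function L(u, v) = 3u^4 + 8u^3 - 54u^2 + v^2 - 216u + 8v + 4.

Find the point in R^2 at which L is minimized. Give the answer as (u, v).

L(u,v) separates as P(u) + Q(v) + 4, so its minimum is min P + min Q + 4.
P'(u) = 12(u - 3)(u + 2)(u + 3) vanishes at u ∈ {-3, -2, 3}; Q'(v) = 2v + 8 vanishes at v ∈ {-4}.
Local minima of P (where P''>0): P(-3)=189, P(3)=-675. Local minima of Q: Q(-4)=-16.
So the global minimum of L is P(3) + Q(-4) + 4 = -675 − 16 + 4 = -687, attained at (3, -4).

(3, -4)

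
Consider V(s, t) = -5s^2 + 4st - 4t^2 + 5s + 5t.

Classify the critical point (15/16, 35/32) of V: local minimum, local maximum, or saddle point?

local maximum

The Hessian of V is constant: H = [[-10, 4], [4, -8]].
det(H) = (-10)·(-8) − 4² = 64.
det(H) > 0 and tr(H) = -18 < 0, so H is negative definite and the point is a local maximum.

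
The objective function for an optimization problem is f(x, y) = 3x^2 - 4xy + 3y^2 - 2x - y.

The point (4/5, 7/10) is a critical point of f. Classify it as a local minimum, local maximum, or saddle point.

local minimum

The Hessian of f is constant: H = [[6, -4], [-4, 6]].
det(H) = 6·6 − (-4)² = 20.
det(H) > 0 and tr(H) = 12 > 0, so H is positive definite and the point is a local minimum.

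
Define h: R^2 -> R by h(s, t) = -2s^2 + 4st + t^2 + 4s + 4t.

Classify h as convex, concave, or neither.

neither

h is quadratic, so its Hessian is the constant matrix H = [[-4, 4], [4, 2]].
det(H) = -24, tr(H) = -2.
det(H) < 0, so H is indefinite: neither convex nor concave.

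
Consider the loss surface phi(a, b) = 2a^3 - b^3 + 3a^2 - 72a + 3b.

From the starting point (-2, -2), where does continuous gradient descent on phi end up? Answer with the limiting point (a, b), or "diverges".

(3, -1)

phi is separable, so gradient descent decouples: a follows -∂phi/∂a, b follows -∂phi/∂b.
∂phi/∂a = 6(a - 3)(a + 4); at a=-2 this is -60, so a increases.
∂phi/∂b = -3(b - 1)(b + 1); at b=-2 this is -9, so b increases.
a converges to its nearest critical value 3 (a local min of the a-part); b converges to -1. The iterate converges to (3, -1).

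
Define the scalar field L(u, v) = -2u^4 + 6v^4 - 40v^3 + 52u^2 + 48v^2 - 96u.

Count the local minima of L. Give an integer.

2

L separates as a function of u plus a function of v, so ∇L=0 decouples.
∂L/∂u = -8(u - 3)(u - 1)(u + 4) = 0 at u ∈ {-4, 1, 3}; ∂L/∂v = 24v(v - 4)(v - 1) = 0 at v ∈ {0, 1, 4}.
The Hessian is diagonal: diag(L_uu, L_vv). Second derivatives: L_uu(-4)=-280, L_uu(1)=80, L_uu(3)=-112; L_vv(0)=96, L_vv(1)=-72, L_vv(4)=288.
Local minima occur where both diagonal entries positive: (1, 0), (1, 4). Count: 2.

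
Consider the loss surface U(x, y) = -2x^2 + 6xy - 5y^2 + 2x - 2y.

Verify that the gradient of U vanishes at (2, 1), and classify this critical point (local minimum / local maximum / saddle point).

local maximum

∇U = (-4x + 6y + 2, 6x - 10y - 2); substituting (2, 1) gives ∇U = (0, 0), so (2, 1) is indeed a critical point.
The Hessian of U is constant: H = [[-4, 6], [6, -10]].
det(H) = (-4)·(-10) − 6² = 4.
det(H) > 0 and tr(H) = -14 < 0, so H is negative definite and the point is a local maximum.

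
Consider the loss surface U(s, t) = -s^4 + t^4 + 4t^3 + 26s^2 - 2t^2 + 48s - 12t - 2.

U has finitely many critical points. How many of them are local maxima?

U separates as a function of s plus a function of t, so ∇U=0 decouples.
∂U/∂s = -4(s - 4)(s + 1)(s + 3) = 0 at s ∈ {-3, -1, 4}; ∂U/∂t = 4(t - 1)(t + 1)(t + 3) = 0 at t ∈ {-3, -1, 1}.
The Hessian is diagonal: diag(U_ss, U_tt). Second derivatives: U_ss(-3)=-56, U_ss(-1)=40, U_ss(4)=-140; U_tt(-3)=32, U_tt(-1)=-16, U_tt(1)=32.
Local maxima occur where both diagonal entries negative: (-3, -1), (4, -1). Count: 2.

2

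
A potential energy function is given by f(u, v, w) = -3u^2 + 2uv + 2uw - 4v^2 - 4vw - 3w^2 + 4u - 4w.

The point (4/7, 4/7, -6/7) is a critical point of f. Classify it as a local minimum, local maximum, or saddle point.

The Hessian is constant: H = [[-6, 2, 2], [2, -8, -4], [2, -4, -6]].
Leading principal minors: Δ₁ = -6, Δ₂ = 44, Δ₃ = -168.
The minors alternate sign starting negative (−, +, −), so H is negative definite: a local maximum.

local maximum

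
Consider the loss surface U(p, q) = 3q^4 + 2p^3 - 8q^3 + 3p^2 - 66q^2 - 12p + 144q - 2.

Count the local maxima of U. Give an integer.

U separates as a function of p plus a function of q, so ∇U=0 decouples.
∂U/∂p = 6(p - 1)(p + 2) = 0 at p ∈ {-2, 1}; ∂U/∂q = 12(q - 4)(q - 1)(q + 3) = 0 at q ∈ {-3, 1, 4}.
The Hessian is diagonal: diag(U_pp, U_qq). Second derivatives: U_pp(-2)=-18, U_pp(1)=18; U_qq(-3)=336, U_qq(1)=-144, U_qq(4)=252.
Local maxima occur where both diagonal entries negative: (-2, 1). Count: 1.

1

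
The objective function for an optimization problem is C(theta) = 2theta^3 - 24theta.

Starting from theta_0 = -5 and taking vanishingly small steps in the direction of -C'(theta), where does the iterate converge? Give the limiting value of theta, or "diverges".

C'(theta) = 6(theta - 2)(theta + 2), so C'(-5) = 126.
Gradient descent moves in the -C' direction, i.e. theta is decreasing.
There is no critical point below theta=-5, and C' keeps the same sign, so the iterate runs off to −∞.

diverges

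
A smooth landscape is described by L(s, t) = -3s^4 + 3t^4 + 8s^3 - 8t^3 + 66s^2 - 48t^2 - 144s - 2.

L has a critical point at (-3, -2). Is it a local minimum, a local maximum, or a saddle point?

The mixed partial ∂²L/∂s∂t is 0, so the Hessian at any point is diag(L_ss, L_tt) = diag(12(-3s^2 + 4s + 11), 12(3t^2 - 4t - 8)).
At (-3, -2): H = diag(-336, 144).
The eigenvalues have opposite signs, so H is indefinite: a saddle point.

saddle point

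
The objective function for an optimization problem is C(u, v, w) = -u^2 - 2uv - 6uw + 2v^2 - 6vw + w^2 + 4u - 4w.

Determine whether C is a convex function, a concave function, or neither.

C is quadratic, so its Hessian is the constant matrix H = [[-2, -2, -6], [-2, 4, -6], [-6, -6, 2]].
Leading principal minors: -2, -12, -240.
Neither pattern holds ⇒ H is indefinite ⇒ neither convex nor concave.

neither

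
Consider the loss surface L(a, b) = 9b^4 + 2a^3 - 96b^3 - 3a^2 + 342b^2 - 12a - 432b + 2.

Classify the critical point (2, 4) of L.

The mixed partial ∂²L/∂a∂b is 0, so the Hessian at any point is diag(L_aa, L_bb) = diag(6(2a - 1), 36(3b^2 - 16b + 19)).
At (2, 4): H = diag(18, 108).
Both eigenvalues are positive, so H is positive definite: a local minimum.

local minimum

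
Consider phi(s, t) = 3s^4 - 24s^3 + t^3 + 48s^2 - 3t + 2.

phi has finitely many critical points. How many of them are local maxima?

1

phi separates as a function of s plus a function of t, so ∇phi=0 decouples.
∂phi/∂s = 12s(s - 4)(s - 2) = 0 at s ∈ {0, 2, 4}; ∂phi/∂t = 3(t - 1)(t + 1) = 0 at t ∈ {-1, 1}.
The Hessian is diagonal: diag(phi_ss, phi_tt). Second derivatives: phi_ss(0)=96, phi_ss(2)=-48, phi_ss(4)=96; phi_tt(-1)=-6, phi_tt(1)=6.
Local maxima occur where both diagonal entries negative: (2, -1). Count: 1.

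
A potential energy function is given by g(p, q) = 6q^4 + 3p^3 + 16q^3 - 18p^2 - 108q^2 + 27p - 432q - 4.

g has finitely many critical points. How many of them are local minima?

2

g separates as a function of p plus a function of q, so ∇g=0 decouples.
∂g/∂p = 9(p - 3)(p - 1) = 0 at p ∈ {1, 3}; ∂g/∂q = 24(q - 3)(q + 2)(q + 3) = 0 at q ∈ {-3, -2, 3}.
The Hessian is diagonal: diag(g_pp, g_qq). Second derivatives: g_pp(1)=-18, g_pp(3)=18; g_qq(-3)=144, g_qq(-2)=-120, g_qq(3)=720.
Local minima occur where both diagonal entries positive: (3, -3), (3, 3). Count: 2.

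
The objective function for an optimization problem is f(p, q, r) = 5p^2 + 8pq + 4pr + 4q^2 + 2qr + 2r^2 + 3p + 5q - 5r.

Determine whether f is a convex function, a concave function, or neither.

convex

f is quadratic, so its Hessian is the constant matrix H = [[10, 8, 4], [8, 8, 2], [4, 2, 4]].
Leading principal minors: 10, 16, 24.
All positive ⇒ H ≻ 0 ⇒ convex.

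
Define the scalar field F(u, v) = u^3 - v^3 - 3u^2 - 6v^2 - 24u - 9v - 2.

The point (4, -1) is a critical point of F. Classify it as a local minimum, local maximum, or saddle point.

The mixed partial ∂²F/∂u∂v is 0, so the Hessian at any point is diag(F_uu, F_vv) = diag(6(u - 1), -6(v + 2)).
At (4, -1): H = diag(18, -6).
The eigenvalues have opposite signs, so H is indefinite: a saddle point.

saddle point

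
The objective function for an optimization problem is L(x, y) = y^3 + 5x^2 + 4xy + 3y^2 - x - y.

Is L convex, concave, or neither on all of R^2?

The term y^3 is cubic, so the Hessian is not constant.
∂²L/∂y² = 6y + 6, which takes both signs as y varies (negative for sufficiently negative y). A diagonal entry of the Hessian changing sign means the Hessian is neither positive- nor negative-semidefinite on all of R^2.

neither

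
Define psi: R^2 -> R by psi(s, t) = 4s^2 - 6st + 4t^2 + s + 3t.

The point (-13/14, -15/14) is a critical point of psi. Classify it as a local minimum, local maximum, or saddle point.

local minimum

The Hessian of psi is constant: H = [[8, -6], [-6, 8]].
det(H) = 8·8 − (-6)² = 28.
det(H) > 0 and tr(H) = 16 > 0, so H is positive definite and the point is a local minimum.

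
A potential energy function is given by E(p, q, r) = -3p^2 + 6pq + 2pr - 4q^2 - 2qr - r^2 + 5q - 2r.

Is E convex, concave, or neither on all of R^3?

concave

E is quadratic, so its Hessian is the constant matrix H = [[-6, 6, 2], [6, -8, -2], [2, -2, -2]].
Leading principal minors: -6, 12, -16.
Signs alternate −, +, − ⇒ H ≺ 0 ⇒ concave.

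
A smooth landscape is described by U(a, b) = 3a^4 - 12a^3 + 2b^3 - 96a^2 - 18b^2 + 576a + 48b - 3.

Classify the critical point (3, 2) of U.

The mixed partial ∂²U/∂a∂b is 0, so the Hessian at any point is diag(U_aa, U_bb) = diag(12(3a^2 - 6a - 16), 12(b - 3)).
At (3, 2): H = diag(-84, -12).
Both eigenvalues are negative, so H is negative definite: a local maximum.

local maximum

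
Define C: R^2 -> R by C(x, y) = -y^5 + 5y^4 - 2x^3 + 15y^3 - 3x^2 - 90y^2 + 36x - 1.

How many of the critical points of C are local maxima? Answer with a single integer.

C separates as a function of x plus a function of y, so ∇C=0 decouples.
∂C/∂x = -6(x - 2)(x + 3) = 0 at x ∈ {-3, 2}; ∂C/∂y = -5y(y - 4)(y - 3)(y + 3) = 0 at y ∈ {-3, 0, 3, 4}.
The Hessian is diagonal: diag(C_xx, C_yy). Second derivatives: C_xx(-3)=30, C_xx(2)=-30; C_yy(-3)=630, C_yy(0)=-180, C_yy(3)=90, C_yy(4)=-140.
Local maxima occur where both diagonal entries negative: (2, 0), (2, 4). Count: 2.

2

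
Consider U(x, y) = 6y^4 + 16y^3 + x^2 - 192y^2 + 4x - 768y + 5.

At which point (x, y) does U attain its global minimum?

(-2, 4)

U(x,y) separates as P(x) + Q(y) + 5, so its minimum is min P + min Q + 5.
P'(x) = 2x + 4 vanishes at x ∈ {-2}; Q'(y) = 24(y - 4)(y + 2)(y + 4) vanishes at y ∈ {-4, -2, 4}.
Local minima of P (where P''>0): P(-2)=-4. Local minima of Q: Q(-4)=512, Q(4)=-3584.
So the global minimum of U is P(-2) + Q(4) + 5 = -4 − 3584 + 5 = -3583, attained at (-2, 4).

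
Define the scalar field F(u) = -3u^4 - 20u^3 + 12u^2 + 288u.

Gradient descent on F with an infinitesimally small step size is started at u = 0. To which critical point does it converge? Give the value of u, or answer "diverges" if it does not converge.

F'(u) = -12(u - 2)(u + 3)(u + 4), so F'(0) = 288.
Gradient descent moves in the -F' direction, i.e. u is decreasing.
The nearest critical point in that direction is u = -3, where F'' = 60 > 0 (a local minimum). The iterate converges there.

-3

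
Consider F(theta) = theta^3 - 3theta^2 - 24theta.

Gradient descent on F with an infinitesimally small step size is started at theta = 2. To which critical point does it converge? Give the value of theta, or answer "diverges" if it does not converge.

4

F'(theta) = 3(theta - 4)(theta + 2), so F'(2) = -24.
Gradient descent moves in the -F' direction, i.e. theta is increasing.
The nearest critical point in that direction is theta = 4, where F'' = 18 > 0 (a local minimum). The iterate converges there.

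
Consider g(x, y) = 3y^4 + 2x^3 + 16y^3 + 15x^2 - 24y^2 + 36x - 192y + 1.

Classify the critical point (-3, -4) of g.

saddle point

The mixed partial ∂²g/∂x∂y is 0, so the Hessian at any point is diag(g_xx, g_yy) = diag(6(2x + 5), 12(3y^2 + 8y - 4)).
At (-3, -4): H = diag(-6, 144).
The eigenvalues have opposite signs, so H is indefinite: a saddle point.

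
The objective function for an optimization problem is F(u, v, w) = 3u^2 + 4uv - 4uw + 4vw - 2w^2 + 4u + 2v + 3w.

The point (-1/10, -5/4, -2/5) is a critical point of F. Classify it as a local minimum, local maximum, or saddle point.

The Hessian is constant: H = [[6, 4, -4], [4, 0, 4], [-4, 4, -4]].
Leading principal minors: Δ₁ = 6, Δ₂ = -16, Δ₃ = -160.
The minors fit neither the all-positive nor the alternating-sign pattern, so H is indefinite: a saddle point.

saddle point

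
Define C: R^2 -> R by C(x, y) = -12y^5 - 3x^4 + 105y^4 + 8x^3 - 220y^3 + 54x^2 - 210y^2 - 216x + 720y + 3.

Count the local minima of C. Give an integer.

2

C separates as a function of x plus a function of y, so ∇C=0 decouples.
∂C/∂x = -12(x - 3)(x - 2)(x + 3) = 0 at x ∈ {-3, 2, 3}; ∂C/∂y = -60(y - 4)(y - 3)(y - 1)(y + 1) = 0 at y ∈ {-1, 1, 3, 4}.
The Hessian is diagonal: diag(C_xx, C_yy). Second derivatives: C_xx(-3)=-360, C_xx(2)=60, C_xx(3)=-72; C_yy(-1)=2400, C_yy(1)=-720, C_yy(3)=480, C_yy(4)=-900.
Local minima occur where both diagonal entries positive: (2, -1), (2, 3). Count: 2.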